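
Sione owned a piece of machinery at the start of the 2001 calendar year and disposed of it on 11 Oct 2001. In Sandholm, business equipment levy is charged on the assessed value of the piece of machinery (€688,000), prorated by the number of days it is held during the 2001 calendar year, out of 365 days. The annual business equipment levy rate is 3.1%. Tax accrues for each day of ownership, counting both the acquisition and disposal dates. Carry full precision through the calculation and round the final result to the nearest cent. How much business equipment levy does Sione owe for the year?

€16,594.94

Days held (1 Jan – 11 Oct 2001): 284 out of 365
Tax = €688,000 × 3.1% × 284/365 = €16,594.9370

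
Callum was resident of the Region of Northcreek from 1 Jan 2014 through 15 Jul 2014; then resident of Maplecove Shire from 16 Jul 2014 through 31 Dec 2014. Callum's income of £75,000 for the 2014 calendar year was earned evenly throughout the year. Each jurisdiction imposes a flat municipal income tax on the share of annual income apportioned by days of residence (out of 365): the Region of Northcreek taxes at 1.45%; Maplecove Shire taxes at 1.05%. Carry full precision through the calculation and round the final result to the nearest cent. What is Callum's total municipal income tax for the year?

The Region of Northcreek, 1 Jan – 15 Jul 2014: 196 days → £75,000 × 1.45% × 196/365 = £583.9726
Maplecove Shire, 16 Jul – 31 Dec 2014: 169 days → £75,000 × 1.05% × 169/365 = £364.6233
Total = £948.5959

£948.60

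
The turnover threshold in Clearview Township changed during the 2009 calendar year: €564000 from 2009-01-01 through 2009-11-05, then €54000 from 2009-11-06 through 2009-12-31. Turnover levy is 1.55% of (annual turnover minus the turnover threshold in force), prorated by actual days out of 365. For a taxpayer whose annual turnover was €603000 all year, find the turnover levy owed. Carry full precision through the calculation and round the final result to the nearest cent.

2009-01-01 to 2009-11-05: 309 days, exemption €564000 → (€603000 − €564000) × 1.55% × 309/365 = €511.7548
2009-11-06 to 2009-12-31: 56 days, exemption €54000 → (€603000 − €54000) × 1.55% × 56/365 = €1305.5671
Total = €1817.3219

€1817.32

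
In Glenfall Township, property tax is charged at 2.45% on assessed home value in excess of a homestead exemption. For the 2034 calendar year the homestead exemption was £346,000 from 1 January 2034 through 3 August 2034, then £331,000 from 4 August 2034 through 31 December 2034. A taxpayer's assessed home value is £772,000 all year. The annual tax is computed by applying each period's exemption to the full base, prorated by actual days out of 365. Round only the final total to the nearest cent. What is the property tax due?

1 January – 3 August 2034: 215 days, exemption £346,000 → (£772,000 − £346,000) × 2.45% × 215/365 = £6,147.8219
4 August – 31 December 2034: 150 days, exemption £331,000 → (£772,000 − £331,000) × 2.45% × 150/365 = £4,440.2055
Total = £10,588.0274

£10,588.03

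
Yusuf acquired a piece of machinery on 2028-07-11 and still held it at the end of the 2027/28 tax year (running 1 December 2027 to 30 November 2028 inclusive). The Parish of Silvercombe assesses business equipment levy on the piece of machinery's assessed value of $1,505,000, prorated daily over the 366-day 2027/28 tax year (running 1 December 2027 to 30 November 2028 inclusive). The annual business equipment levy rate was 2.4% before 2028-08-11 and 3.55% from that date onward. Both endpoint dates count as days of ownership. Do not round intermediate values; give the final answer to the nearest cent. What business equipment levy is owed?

$19,408.74

2028-07-11 to 2028-08-10: 31 days at 2.4% → $1,505,000 × 2.4% × 31/366 = $3,059.3443
2028-08-11 to 2028-11-30: 112 days at 3.55% → $1,505,000 × 3.55% × 112/366 = $16,349.3989
Total = $19,408.7432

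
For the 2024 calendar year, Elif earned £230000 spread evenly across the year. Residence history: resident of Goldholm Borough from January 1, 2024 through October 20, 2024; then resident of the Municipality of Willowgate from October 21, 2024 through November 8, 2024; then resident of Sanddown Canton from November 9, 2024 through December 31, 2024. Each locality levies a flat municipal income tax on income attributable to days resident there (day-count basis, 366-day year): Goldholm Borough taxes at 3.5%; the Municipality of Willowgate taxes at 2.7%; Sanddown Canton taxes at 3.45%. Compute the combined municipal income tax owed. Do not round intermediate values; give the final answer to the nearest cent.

Goldholm Borough, January 1 – October 20, 2024: 294 days → £230000 × 3.5% × 294/366 = £6466.3934
The Municipality of Willowgate, October 21 – November 8, 2024: 19 days → £230000 × 2.7% × 19/366 = £322.3770
Sanddown Canton, November 9 – December 31, 2024: 53 days → £230000 × 3.45% × 53/366 = £1149.0574
Total = £7937.8279

£7937.83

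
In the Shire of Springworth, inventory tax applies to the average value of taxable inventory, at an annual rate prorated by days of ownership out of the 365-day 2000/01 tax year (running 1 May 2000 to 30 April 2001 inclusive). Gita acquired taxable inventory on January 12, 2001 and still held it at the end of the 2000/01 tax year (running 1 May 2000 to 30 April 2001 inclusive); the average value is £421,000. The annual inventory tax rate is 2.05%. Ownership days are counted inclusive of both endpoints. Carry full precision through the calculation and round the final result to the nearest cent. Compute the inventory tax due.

£2,577.33

Days held (January 12 – April 30, 2001): 109 out of 365
Tax = £421,000 × 2.05% × 109/365 = £2,577.3274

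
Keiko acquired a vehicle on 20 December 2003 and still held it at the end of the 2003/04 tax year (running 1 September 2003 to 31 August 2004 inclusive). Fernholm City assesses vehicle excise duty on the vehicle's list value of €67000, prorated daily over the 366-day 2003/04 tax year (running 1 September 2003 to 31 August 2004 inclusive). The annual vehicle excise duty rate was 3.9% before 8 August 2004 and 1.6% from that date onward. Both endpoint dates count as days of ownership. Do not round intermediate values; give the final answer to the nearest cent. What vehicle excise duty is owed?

€1726.62

20 December 2003 – 7 August 2004: 232 days at 3.9% → €67000 × 3.9% × 232/366 = €1656.3279
8 August – 31 August 2004: 24 days at 1.6% → €67000 × 1.6% × 24/366 = €70.2951
Total = €1726.6230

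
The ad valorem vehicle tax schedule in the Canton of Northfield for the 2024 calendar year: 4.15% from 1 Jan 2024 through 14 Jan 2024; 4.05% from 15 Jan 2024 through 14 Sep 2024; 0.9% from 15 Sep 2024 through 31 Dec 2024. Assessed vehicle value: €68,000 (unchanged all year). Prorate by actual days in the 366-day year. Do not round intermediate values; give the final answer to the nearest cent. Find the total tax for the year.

€2,124.54

1 Jan – 14 Jan 2024: 14 days at 4.15% → €68,000 × 4.15% × 14/366 = €107.9454
15 Jan – 14 Sep 2024: 244 days at 4.05% → €68,000 × 4.05% × 244/366 = €1,836.0000
15 Sep – 31 Dec 2024: 108 days at 0.9% → €68,000 × 0.9% × 108/366 = €180.5902
Total = €2,124.5355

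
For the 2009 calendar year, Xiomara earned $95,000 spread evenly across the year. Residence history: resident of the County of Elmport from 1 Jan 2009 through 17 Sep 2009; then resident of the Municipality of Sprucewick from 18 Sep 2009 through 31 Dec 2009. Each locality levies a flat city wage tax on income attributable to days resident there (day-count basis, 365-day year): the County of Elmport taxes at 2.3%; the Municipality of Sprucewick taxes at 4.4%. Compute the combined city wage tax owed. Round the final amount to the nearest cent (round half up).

$2,758.90

The County of Elmport, 1 Jan – 17 Sep 2009: 260 days → $95,000 × 2.3% × 260/365 = $1,556.4384
The Municipality of Sprucewick, 18 Sep – 31 Dec 2009: 105 days → $95,000 × 4.4% × 105/365 = $1,202.4658
Total = $2,758.9041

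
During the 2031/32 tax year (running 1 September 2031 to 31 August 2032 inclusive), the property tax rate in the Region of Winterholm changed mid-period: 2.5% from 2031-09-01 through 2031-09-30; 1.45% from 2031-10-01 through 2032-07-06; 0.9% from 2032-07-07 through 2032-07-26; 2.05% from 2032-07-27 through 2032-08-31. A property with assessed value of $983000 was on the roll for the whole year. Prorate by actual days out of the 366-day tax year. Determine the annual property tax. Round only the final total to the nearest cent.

$15384.22

2031-09-01 to 2031-09-30: 30 days at 2.5% → $983000 × 2.5% × 30/366 = $2014.3443
2031-10-01 to 2032-07-06: 280 days at 1.45% → $983000 × 1.45% × 280/366 = $10904.3169
2032-07-07 to 2032-07-26: 20 days at 0.9% → $983000 × 0.9% × 20/366 = $483.4426
2032-07-27 to 2032-08-31: 36 days at 2.05% → $983000 × 2.05% × 36/366 = $1982.1148
Total = $15384.2186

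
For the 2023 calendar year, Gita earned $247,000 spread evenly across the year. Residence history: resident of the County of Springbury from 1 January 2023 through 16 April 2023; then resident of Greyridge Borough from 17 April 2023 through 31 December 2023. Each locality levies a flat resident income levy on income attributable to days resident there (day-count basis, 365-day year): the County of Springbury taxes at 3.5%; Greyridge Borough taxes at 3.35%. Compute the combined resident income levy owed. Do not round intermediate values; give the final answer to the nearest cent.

The County of Springbury, 1 January – 16 April 2023: 106 days → $247,000 × 3.5% × 106/365 = $2,510.6027
Greyridge Borough, 17 April – 31 December 2023: 259 days → $247,000 × 3.35% × 259/365 = $5,871.4945
Total = $8,382.0973

$8,382.10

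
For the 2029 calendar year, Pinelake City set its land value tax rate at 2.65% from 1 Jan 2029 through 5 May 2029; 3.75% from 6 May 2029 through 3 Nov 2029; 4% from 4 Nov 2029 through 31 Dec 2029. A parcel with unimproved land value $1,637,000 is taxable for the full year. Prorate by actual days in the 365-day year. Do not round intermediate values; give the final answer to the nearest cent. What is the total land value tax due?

1 Jan – 5 May 2029: 125 days at 2.65% → $1,637,000 × 2.65% × 125/365 = $14,856.3356
6 May – 3 Nov 2029: 182 days at 3.75% → $1,637,000 × 3.75% × 182/365 = $30,609.6575
4 Nov – 31 Dec 2029: 58 days at 4% → $1,637,000 × 4% × 58/365 = $10,405.0411
Total = $55,871.0342

$55,871.03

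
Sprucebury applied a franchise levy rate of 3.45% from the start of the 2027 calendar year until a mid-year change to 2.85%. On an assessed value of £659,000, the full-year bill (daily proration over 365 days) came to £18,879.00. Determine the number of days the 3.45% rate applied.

Let d = days at the first rate; then 365 − d days at the second rate.
£659,000 × [3.45%·d + 2.85%·(365−d)] / 365 = £18,879.00
Solving gives d = 9, so the new rate took effect on 10 January 2027.

9 days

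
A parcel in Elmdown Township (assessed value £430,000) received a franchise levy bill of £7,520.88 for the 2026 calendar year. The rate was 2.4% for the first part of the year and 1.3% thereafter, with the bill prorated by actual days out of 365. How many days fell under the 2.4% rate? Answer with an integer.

Let d = days at the first rate; then 365 − d days at the second rate.
£430,000 × [2.4%·d + 1.3%·(365−d)] / 365 = £7,520.88
Solving gives d = 149, so the new rate took effect on 30 May 2026.

149 days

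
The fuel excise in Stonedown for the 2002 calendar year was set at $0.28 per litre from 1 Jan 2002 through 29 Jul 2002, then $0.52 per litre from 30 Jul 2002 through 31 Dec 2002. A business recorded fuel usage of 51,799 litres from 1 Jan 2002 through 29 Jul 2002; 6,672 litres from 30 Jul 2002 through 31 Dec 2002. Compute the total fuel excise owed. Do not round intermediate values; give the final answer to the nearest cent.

1 Jan – 29 Jul 2002: 51,799 litres at $0.28/litre → $14,503.72
30 Jul – 31 Dec 2002: 6,672 litres at $0.52/litre → $3,469.44

$17,973.16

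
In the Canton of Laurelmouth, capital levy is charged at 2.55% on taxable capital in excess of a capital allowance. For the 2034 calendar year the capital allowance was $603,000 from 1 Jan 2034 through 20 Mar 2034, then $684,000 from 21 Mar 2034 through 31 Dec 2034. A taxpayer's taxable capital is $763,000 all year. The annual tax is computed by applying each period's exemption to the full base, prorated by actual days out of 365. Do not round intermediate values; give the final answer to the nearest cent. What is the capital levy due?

1 Jan – 20 Mar 2034: 79 days, exemption $603,000 → ($763,000 − $603,000) × 2.55% × 79/365 = $883.0685
21 Mar – 31 Dec 2034: 286 days, exemption $684,000 → ($763,000 − $684,000) × 2.55% × 286/365 = $1,578.4849
Total = $2,461.5534

$2,461.55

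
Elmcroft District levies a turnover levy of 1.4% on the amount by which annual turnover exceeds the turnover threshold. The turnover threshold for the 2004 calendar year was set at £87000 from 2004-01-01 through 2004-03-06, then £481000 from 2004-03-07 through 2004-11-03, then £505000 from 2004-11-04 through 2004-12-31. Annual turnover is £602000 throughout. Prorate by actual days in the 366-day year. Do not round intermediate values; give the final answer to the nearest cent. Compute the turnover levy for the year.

£2635.44

2004-01-01 to 2004-03-06: 66 days, exemption £87000 → (£602000 − £87000) × 1.4% × 66/366 = £1300.1639
2004-03-07 to 2004-11-03: 242 days, exemption £481000 → (£602000 − £481000) × 1.4% × 242/366 = £1120.0765
2004-11-04 to 2004-12-31: 58 days, exemption £505000 → (£602000 − £505000) × 1.4% × 58/366 = £215.2022
Total = £2635.4426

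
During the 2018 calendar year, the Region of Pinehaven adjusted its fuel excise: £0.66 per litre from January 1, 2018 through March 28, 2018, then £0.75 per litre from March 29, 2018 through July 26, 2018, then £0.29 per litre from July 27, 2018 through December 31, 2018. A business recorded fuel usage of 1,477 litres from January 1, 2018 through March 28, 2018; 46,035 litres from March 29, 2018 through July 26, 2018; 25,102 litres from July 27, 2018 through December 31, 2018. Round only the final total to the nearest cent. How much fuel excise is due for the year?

£42780.65

January 1 – March 28, 2018: 1,477 litres at £0.66/litre → £974.82
March 29 – July 26, 2018: 46,035 litres at £0.75/litre → £34526.25
July 27 – December 31, 2018: 25,102 litres at £0.29/litre → £7279.58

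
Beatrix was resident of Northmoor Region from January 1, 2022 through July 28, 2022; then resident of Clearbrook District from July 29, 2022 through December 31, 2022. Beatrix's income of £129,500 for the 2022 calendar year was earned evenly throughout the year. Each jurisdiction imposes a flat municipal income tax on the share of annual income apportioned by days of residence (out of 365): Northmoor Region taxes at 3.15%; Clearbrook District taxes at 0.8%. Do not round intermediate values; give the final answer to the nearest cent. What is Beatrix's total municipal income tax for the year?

£2,778.57

Northmoor Region, January 1 – July 28, 2022: 209 days → £129,500 × 3.15% × 209/365 = £2,335.7897
Clearbrook District, July 29 – December 31, 2022: 156 days → £129,500 × 0.8% × 156/365 = £442.7836
Total = £2,778.5733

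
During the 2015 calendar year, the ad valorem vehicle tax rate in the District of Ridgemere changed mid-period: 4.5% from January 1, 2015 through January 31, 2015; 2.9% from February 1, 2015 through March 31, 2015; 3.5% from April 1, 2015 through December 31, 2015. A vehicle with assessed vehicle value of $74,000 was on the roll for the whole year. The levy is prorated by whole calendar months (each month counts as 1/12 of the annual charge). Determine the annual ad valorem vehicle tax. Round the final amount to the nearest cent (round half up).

$2,577.67

January 1 – January 31, 2015: 1 month at 4.5% → $74,000 × 4.5% × 1/12 = $277.5000
February 1 – March 31, 2015: 2 months at 2.9% → $74,000 × 2.9% × 2/12 = $357.6667
April 1 – December 31, 2015: 9 months at 3.5% → $74,000 × 3.5% × 9/12 = $1,942.5000
Total = $2,577.6667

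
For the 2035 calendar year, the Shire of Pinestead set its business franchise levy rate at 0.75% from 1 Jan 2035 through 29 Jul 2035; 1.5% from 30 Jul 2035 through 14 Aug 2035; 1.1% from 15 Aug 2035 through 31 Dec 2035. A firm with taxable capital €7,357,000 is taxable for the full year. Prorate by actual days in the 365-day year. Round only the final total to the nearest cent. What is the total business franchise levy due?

1 Jan – 29 Jul 2035: 210 days at 0.75% → €7,357,000 × 0.75% × 210/365 = €31,745.9589
30 Jul – 14 Aug 2035: 16 days at 1.5% → €7,357,000 × 1.5% × 16/365 = €4,837.4795
15 Aug – 31 Dec 2035: 139 days at 1.1% → €7,357,000 × 1.1% × 139/365 = €30,818.7753
Total = €67,402.2137

€67,402.21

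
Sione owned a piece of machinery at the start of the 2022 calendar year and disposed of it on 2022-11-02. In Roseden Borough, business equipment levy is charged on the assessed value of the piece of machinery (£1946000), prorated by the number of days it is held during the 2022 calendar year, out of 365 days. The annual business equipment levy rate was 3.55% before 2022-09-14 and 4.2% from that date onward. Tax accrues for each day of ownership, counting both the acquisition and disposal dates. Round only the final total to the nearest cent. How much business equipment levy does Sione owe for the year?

£59648.90

2022-01-01 to 2022-09-13: 256 days at 3.55% → £1946000 × 3.55% × 256/365 = £48452.7342
2022-09-14 to 2022-11-02: 50 days at 4.2% → £1946000 × 4.2% × 50/365 = £11196.1644
Total = £59648.8986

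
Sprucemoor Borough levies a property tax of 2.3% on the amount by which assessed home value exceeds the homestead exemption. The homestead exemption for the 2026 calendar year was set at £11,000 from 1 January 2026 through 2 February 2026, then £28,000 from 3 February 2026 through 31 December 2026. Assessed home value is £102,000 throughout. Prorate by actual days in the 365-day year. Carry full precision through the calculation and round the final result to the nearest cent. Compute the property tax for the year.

£1,737.35

1 January – 2 February 2026: 33 days, exemption £11,000 → (£102,000 − £11,000) × 2.3% × 33/365 = £189.2301
3 February – 31 December 2026: 332 days, exemption £28,000 → (£102,000 − £28,000) × 2.3% × 332/365 = £1,548.1205
Total = £1,737.3507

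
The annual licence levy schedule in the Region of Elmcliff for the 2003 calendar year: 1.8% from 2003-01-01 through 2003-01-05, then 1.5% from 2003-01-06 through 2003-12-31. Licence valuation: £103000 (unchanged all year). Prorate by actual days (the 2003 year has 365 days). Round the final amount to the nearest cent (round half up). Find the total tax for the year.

£1549.23

2003-01-01 to 2003-01-05: 5 days at 1.8% → £103000 × 1.8% × 5/365 = £25.3973
2003-01-06 to 2003-12-31: 360 days at 1.5% → £103000 × 1.5% × 360/365 = £1523.8356
Total = £1549.2329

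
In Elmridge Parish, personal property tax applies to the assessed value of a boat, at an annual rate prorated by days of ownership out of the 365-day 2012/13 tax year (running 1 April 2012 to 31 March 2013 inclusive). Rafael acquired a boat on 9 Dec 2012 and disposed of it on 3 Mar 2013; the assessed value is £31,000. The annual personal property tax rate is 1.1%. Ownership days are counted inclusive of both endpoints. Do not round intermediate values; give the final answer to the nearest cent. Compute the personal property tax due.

£79.41

Days held (9 Dec 2012 – 3 Mar 2013): 85 out of 365
Tax = £31,000 × 1.1% × 85/365 = £79.4110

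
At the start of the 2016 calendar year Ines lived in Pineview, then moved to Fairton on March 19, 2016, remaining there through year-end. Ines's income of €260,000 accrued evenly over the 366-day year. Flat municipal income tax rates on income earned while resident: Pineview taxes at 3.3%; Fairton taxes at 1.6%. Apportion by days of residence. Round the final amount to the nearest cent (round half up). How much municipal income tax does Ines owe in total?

€5,101.97

Pineview, January 1 – March 18, 2016: 78 days → €260,000 × 3.3% × 78/366 = €1,828.5246
Fairton, March 19 – December 31, 2016: 288 days → €260,000 × 1.6% × 288/366 = €3,273.4426
Total = €5,101.9672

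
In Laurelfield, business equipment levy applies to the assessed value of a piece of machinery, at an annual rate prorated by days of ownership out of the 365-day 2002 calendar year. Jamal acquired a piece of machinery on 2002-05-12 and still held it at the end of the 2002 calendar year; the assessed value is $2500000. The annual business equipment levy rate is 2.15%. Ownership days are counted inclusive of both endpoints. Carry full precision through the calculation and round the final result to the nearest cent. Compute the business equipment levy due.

Days held (2002-05-12 to 2002-12-31): 234 out of 365
Tax = $2500000 × 2.15% × 234/365 = $34458.9041

$34458.90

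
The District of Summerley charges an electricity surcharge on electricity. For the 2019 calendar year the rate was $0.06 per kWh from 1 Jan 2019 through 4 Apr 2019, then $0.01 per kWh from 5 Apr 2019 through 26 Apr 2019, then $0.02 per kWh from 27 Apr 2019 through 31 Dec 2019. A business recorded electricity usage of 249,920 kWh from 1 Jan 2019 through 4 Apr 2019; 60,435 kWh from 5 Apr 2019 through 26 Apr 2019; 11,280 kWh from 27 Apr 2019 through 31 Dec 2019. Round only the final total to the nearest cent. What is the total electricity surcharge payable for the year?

1 Jan – 4 Apr 2019: 249,920 kWh at $0.06/kWh → $14,995.20
5 Apr – 26 Apr 2019: 60,435 kWh at $0.01/kWh → $604.35
27 Apr – 31 Dec 2019: 11,280 kWh at $0.02/kWh → $225.60

$15,825.15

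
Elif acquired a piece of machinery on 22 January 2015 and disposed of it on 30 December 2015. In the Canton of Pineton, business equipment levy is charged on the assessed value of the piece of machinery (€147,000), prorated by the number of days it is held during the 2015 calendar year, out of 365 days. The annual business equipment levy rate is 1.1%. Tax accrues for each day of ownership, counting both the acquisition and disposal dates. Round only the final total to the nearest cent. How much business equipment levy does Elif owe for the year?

Days held (22 January – 30 December 2015): 343 out of 365
Tax = €147,000 × 1.1% × 343/365 = €1,519.5370

€1,519.54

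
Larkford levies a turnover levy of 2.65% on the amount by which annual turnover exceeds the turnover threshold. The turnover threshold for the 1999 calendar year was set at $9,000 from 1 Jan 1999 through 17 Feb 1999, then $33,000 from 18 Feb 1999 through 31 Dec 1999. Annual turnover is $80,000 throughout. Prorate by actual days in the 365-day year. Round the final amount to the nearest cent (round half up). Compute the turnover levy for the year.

$1,329.14

1 Jan – 17 Feb 1999: 48 days, exemption $9,000 → ($80,000 − $9,000) × 2.65% × 48/365 = $247.4301
18 Feb – 31 Dec 1999: 317 days, exemption $33,000 → ($80,000 − $33,000) × 2.65% × 317/365 = $1,081.7082
Total = $1,329.1384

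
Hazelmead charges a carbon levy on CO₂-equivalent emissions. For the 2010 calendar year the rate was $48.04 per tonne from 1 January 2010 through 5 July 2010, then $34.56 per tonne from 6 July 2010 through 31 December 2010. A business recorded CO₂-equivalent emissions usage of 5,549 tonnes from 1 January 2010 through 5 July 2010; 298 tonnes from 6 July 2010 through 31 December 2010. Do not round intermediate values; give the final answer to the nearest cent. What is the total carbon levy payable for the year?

1 January – 5 July 2010: 5,549 tonnes at $48.04/tonne → $266573.96
6 July – 31 December 2010: 298 tonnes at $34.56/tonne → $10298.88

$276872.84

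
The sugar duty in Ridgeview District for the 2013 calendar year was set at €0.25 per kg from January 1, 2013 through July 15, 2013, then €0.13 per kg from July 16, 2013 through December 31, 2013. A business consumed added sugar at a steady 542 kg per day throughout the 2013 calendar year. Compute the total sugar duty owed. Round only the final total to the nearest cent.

January 1 – July 15, 2013: 196 days × 542 kg/day = 106,232 kg at €0.25/kg → €26558.00
July 16 – December 31, 2013: 169 days × 542 kg/day = 91,598 kg at €0.13/kg → €11907.74

€38465.74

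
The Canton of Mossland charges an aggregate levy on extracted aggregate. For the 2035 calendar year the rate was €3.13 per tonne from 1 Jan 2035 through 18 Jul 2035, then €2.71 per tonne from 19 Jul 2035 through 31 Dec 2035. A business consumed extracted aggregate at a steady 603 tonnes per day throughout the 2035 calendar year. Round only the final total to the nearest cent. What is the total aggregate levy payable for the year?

1 Jan – 18 Jul 2035: 199 days × 603 tonnes/day = 119,997 tonnes at €3.13/tonne → €375,590.61
19 Jul – 31 Dec 2035: 166 days × 603 tonnes/day = 100,098 tonnes at €2.71/tonne → €271,265.58

€646,856.19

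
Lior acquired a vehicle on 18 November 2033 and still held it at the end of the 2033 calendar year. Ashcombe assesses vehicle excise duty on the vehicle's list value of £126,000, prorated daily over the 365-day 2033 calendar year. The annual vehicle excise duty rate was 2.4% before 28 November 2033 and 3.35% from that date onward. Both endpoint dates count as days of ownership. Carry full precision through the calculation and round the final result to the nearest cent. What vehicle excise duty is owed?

18 November – 27 November 2033: 10 days at 2.4% → £126,000 × 2.4% × 10/365 = £82.8493
28 November – 31 December 2033: 34 days at 3.35% → £126,000 × 3.35% × 34/365 = £393.1890
Total = £476.0384

£476.04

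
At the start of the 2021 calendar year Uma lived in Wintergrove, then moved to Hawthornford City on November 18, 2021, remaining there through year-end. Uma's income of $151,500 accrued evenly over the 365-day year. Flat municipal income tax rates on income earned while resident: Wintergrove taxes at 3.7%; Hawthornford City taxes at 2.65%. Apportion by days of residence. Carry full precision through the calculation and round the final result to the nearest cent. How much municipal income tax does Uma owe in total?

Wintergrove, January 1 – November 17, 2021: 321 days → $151,500 × 3.7% × 321/365 = $4,929.7685
Hawthornford City, November 18 – December 31, 2021: 44 days → $151,500 × 2.65% × 44/365 = $483.9699
Total = $5,413.7384

$5,413.74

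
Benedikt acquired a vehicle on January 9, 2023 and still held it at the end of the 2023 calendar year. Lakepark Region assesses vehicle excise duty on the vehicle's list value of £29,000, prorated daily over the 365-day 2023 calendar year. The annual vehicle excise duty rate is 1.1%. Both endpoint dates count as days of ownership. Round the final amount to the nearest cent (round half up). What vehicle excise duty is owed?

£312.01

Days held (January 9 – December 31, 2023): 357 out of 365
Tax = £29,000 × 1.1% × 357/365 = £312.0082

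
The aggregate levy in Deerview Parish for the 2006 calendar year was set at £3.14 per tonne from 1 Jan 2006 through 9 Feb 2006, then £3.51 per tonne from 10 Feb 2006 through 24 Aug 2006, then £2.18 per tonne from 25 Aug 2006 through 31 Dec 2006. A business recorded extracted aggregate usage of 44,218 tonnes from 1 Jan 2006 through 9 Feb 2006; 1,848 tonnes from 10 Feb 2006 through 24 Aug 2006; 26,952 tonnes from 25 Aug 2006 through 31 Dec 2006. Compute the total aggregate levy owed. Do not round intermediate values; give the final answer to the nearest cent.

£204,086.36

1 Jan – 9 Feb 2006: 44,218 tonnes at £3.14/tonne → £138,844.52
10 Feb – 24 Aug 2006: 1,848 tonnes at £3.51/tonne → £6,486.48
25 Aug – 31 Dec 2006: 26,952 tonnes at £2.18/tonne → £58,755.36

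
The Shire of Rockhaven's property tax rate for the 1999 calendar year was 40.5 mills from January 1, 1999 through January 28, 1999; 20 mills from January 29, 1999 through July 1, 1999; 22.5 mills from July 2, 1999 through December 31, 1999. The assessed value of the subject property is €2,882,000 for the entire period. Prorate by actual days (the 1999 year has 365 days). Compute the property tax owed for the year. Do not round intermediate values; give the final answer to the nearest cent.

€65,784.61

January 1 – January 28, 1999: 28 days at 40.5 mills → €2,882,000 × 4.05% × 28/365 = €8,953.9397
January 29 – July 1, 1999: 154 days at 20 mills → €2,882,000 × 2% × 154/365 = €24,319.3425
July 2 – December 31, 1999: 183 days at 22.5 mills → €2,882,000 × 2.25% × 183/365 = €32,511.3288
Total = €65,784.6110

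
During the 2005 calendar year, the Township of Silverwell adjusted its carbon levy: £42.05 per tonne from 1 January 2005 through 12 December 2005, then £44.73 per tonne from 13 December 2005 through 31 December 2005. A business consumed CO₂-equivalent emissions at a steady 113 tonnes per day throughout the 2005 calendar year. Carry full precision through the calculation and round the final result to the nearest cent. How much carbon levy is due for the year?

£1740106.21

1 January – 12 December 2005: 346 days × 113 tonnes/day = 39,098 tonnes at £42.05/tonne → £1644070.90
13 December – 31 December 2005: 19 days × 113 tonnes/day = 2,147 tonnes at £44.73/tonne → £96035.31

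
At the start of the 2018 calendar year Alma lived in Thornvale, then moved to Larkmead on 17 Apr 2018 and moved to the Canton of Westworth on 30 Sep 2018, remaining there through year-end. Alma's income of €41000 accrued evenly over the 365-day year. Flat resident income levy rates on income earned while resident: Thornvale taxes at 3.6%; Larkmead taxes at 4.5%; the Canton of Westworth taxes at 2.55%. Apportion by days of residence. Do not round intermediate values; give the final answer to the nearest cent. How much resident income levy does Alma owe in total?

Thornvale, 1 Jan – 16 Apr 2018: 106 days → €41000 × 3.6% × 106/365 = €428.6466
Larkmead, 17 Apr – 29 Sep 2018: 166 days → €41000 × 4.5% × 166/365 = €839.0959
The Canton of Westworth, 30 Sep – 31 Dec 2018: 93 days → €41000 × 2.55% × 93/365 = €266.3877
Total = €1534.1301

€1534.13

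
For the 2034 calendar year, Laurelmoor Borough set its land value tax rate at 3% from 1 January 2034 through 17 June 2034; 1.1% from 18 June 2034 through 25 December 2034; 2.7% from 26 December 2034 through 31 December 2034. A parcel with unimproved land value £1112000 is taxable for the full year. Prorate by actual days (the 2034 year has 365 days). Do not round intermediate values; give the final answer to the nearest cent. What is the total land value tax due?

£22249.14

1 January – 17 June 2034: 168 days at 3% → £1112000 × 3% × 168/365 = £15354.7397
18 June – 25 December 2034: 191 days at 1.1% → £1112000 × 1.1% × 191/365 = £6400.8548
26 December – 31 December 2034: 6 days at 2.7% → £1112000 × 2.7% × 6/365 = £493.5452
Total = £22249.1397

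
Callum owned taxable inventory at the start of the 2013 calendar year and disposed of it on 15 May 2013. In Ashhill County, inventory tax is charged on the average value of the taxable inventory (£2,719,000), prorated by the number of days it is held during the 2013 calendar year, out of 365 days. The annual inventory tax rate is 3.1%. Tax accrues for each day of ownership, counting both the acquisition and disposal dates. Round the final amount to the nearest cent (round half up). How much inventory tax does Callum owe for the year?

Days held (1 January – 15 May 2013): 135 out of 365
Tax = £2,719,000 × 3.1% × 135/365 = £31,175.3836

£31,175.38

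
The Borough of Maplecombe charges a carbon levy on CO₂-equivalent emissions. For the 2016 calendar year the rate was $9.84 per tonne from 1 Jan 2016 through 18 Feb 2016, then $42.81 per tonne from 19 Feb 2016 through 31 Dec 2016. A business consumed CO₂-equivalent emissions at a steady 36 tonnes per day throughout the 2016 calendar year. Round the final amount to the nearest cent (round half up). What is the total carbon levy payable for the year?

$505905.48

1 Jan – 18 Feb 2016: 49 days × 36 tonnes/day = 1,764 tonnes at $9.84/tonne → $17357.76
19 Feb – 31 Dec 2016: 317 days × 36 tonnes/day = 11,412 tonnes at $42.81/tonne → $488547.72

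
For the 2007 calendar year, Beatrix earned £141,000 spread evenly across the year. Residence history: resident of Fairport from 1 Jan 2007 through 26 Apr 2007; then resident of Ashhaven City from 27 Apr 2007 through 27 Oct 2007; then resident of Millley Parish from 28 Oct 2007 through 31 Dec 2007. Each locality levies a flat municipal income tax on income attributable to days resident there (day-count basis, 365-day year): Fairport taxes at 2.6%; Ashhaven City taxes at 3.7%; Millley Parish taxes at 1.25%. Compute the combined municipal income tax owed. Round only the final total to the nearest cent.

Fairport, 1 Jan – 26 Apr 2007: 116 days → £141,000 × 2.6% × 116/365 = £1,165.0849
Ashhaven City, 27 Apr – 27 Oct 2007: 184 days → £141,000 × 3.7% × 184/365 = £2,629.9397
Millley Parish, 28 Oct – 31 Dec 2007: 65 days → £141,000 × 1.25% × 65/365 = £313.8699
Total = £4,108.8945

£4,108.89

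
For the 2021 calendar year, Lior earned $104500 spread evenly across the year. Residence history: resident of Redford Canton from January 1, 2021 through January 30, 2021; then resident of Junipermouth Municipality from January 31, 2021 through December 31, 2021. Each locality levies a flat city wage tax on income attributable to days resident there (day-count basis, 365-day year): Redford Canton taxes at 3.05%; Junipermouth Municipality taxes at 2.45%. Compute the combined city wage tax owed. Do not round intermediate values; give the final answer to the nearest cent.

Redford Canton, January 1 – January 30, 2021: 30 days → $104500 × 3.05% × 30/365 = $261.9658
Junipermouth Municipality, January 31 – December 31, 2021: 335 days → $104500 × 2.45% × 335/365 = $2349.8185
Total = $2611.7842

$2611.78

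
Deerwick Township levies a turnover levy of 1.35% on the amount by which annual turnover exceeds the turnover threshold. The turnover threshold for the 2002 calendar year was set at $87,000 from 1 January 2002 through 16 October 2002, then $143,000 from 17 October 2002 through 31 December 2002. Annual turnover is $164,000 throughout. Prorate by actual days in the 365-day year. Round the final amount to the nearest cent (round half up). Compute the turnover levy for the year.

1 January – 16 October 2002: 289 days, exemption $87,000 → ($164,000 − $87,000) × 1.35% × 289/365 = $823.0562
17 October – 31 December 2002: 76 days, exemption $143,000 → ($164,000 − $143,000) × 1.35% × 76/365 = $59.0301
Total = $882.0863

$882.09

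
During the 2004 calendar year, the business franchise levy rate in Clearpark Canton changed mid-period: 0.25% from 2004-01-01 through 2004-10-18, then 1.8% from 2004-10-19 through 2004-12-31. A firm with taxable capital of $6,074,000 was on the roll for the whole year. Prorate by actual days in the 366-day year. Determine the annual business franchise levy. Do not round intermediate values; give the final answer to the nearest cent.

2004-01-01 to 2004-10-18: 292 days at 0.25% → $6,074,000 × 0.25% × 292/366 = $12,114.8087
2004-10-19 to 2004-12-31: 74 days at 1.8% → $6,074,000 × 1.8% × 74/366 = $22,105.3770
Total = $34,220.1858

$34,220.19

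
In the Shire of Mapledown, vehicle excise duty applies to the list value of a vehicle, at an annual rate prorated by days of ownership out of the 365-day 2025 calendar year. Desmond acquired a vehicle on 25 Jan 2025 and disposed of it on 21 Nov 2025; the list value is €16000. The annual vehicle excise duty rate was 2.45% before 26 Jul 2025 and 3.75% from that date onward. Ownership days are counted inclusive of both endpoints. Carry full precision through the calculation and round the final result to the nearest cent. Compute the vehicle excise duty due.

€391.08

25 Jan – 25 Jul 2025: 182 days at 2.45% → €16000 × 2.45% × 182/365 = €195.4630
26 Jul – 21 Nov 2025: 119 days at 3.75% → €16000 × 3.75% × 119/365 = €195.6164
Total = €391.0795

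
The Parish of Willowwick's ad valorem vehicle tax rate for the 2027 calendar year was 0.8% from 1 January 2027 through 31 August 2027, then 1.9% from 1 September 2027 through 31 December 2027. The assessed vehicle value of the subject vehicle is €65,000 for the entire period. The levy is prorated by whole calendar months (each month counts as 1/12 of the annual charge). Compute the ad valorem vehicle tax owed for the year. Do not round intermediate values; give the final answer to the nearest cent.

€758.33

1 January – 31 August 2027: 8 months at 0.8% → €65,000 × 0.8% × 8/12 = €346.6667
1 September – 31 December 2027: 4 months at 1.9% → €65,000 × 1.9% × 4/12 = €411.6667
Total = €758.3333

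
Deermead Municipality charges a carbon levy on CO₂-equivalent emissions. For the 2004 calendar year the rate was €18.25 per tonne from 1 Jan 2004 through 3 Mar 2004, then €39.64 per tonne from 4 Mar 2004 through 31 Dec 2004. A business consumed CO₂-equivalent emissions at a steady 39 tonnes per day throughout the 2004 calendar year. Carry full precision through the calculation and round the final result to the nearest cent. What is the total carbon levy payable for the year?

€513,266.13

1 Jan – 3 Mar 2004: 63 days × 39 tonnes/day = 2,457 tonnes at €18.25/tonne → €44,840.25
4 Mar – 31 Dec 2004: 303 days × 39 tonnes/day = 11,817 tonnes at €39.64/tonne → €468,425.88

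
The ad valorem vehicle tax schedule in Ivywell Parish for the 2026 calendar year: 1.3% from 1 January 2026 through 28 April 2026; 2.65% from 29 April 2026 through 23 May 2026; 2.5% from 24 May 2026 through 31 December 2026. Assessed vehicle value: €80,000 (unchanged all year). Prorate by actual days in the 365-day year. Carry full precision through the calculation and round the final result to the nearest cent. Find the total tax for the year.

1 January – 28 April 2026: 118 days at 1.3% → €80,000 × 1.3% × 118/365 = €336.2192
29 April – 23 May 2026: 25 days at 2.65% → €80,000 × 2.65% × 25/365 = €145.2055
24 May – 31 December 2026: 222 days at 2.5% → €80,000 × 2.5% × 222/365 = €1,216.4384
Total = €1,697.8630

€1,697.86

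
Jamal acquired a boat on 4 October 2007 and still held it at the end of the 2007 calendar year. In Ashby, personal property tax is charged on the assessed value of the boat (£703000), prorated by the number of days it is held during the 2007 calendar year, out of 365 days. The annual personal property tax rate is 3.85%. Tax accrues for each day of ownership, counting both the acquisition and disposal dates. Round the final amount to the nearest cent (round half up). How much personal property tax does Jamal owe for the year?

£6599.53

Days held (4 October – 31 December 2007): 89 out of 365
Tax = £703000 × 3.85% × 89/365 = £6599.5329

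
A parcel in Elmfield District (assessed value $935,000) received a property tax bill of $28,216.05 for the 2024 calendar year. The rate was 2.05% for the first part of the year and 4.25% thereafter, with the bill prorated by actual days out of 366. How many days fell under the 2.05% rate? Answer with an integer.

205 days

Let d = days at the first rate; then 366 − d days at the second rate.
$935,000 × [2.05%·d + 4.25%·(366−d)] / 366 = $28,216.05
Solving gives d = 205, so the new rate took effect on 24 July 2024.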